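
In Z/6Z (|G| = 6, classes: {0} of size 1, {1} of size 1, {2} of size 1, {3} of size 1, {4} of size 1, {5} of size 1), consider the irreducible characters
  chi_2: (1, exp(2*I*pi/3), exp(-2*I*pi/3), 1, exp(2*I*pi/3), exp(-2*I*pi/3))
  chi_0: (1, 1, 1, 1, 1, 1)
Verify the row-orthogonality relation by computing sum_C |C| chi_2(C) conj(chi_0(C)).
Sum = 0; so <chi_2, chi_0> = 0 (distinct irreducibles are orthogonal).

Why: Compute term by term over conjugacy classes (|C| * chi_2(C) * conj(chi_0(C))):
  1*(1)*conj(1) + 1*(exp(2*I*pi/3))*conj(1) + 1*(exp(-2*I*pi/3))*conj(1) + 1*(1)*conj(1) + 1*(exp(2*I*pi/3))*conj(1) + 1*(exp(-2*I*pi/3))*conj(1)
  = (1) + (exp(2*I*pi/3)) + (exp(-2*I*pi/3)) + (1) + (exp(2*I*pi/3)) + (exp(-2*I*pi/3))
  = 0.
(Exp terms are combined using exp(i*s)*conj(exp(i*t)) = exp(i*(s-t)), and sums of them are collapsed using the identity that for every m > 1 the m distinct m-th roots of unity sum to 0, e.g. 1 + exp(2*I*pi/3) + exp(-2*I*pi/3) = 0.)
Dividing by |G| = 6 gives 0/6 = 0, matching the row-orthogonality relation <chi_2, chi_0> = [chi_2 = chi_0].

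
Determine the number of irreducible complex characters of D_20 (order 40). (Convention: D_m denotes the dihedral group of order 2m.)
13

Justification: The number of irreducible complex representations of a finite group equals its number of conjugacy classes. D_20 has 13 conjugacy classes (n/2 + 3 for n even), so D_20 (order 40) has exactly 13 irreducible complex representations.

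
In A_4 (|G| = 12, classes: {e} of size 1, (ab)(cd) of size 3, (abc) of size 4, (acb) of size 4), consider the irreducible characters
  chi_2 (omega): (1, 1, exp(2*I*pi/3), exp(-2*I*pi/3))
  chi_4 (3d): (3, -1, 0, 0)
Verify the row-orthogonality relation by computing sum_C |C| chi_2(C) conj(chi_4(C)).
Sum = 0; so <chi_2, chi_4> = 0 (distinct irreducibles are orthogonal).

Derivation: Compute term by term over conjugacy classes (|C| * chi_2(C) * conj(chi_4(C))):
  1*(1)*conj(3) + 3*(1)*conj(-1) + 4*(exp(2*I*pi/3))*conj(0) + 4*(exp(-2*I*pi/3))*conj(0)
  = (3) + (-3) + (0) + (0)
  = 0.
(Exp terms are combined using exp(i*s)*conj(exp(i*t)) = exp(i*(s-t)), and sums of them are collapsed using the identity that for every m > 1 the m distinct m-th roots of unity sum to 0, e.g. 1 + exp(2*I*pi/3) + exp(-2*I*pi/3) = 0.)
Dividing by |G| = 12 gives 0/12 = 0, matching the row-orthogonality relation <chi_2, chi_4> = [chi_2 = chi_4].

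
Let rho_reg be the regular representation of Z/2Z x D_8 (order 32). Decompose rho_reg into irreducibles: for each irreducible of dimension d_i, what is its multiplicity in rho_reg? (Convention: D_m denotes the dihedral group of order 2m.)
Each irreducible V_i of dimension d_i appears with multiplicity d_i, i.e. rho_reg = (direct sum over all irreducibles V_i) d_i V_i. The irreducible dimensions for Z/2Z x D_8 are 1, 1, 1, 1, 1, 1, 1, 1, 2, 2, 2, 2, 2, 2: 8 irreducibles of dimension 1, each with multiplicity 1; 6 irreducibles of dimension 2, each with multiplicity 2. Total dimension 8*1*1 + 6*2*2 = 32 = |G|.

Explanation: General theorem: in the regular representation of a finite group G, each irreducible appears with multiplicity equal to its dimension. Check: dim(rho_reg) = sum d_i^2 = 1 + 1 + 1 + 1 + 1 + 1 + 1 + 1 + 4 + 4 + 4 + 4 + 4 + 4 = 32 = |G|.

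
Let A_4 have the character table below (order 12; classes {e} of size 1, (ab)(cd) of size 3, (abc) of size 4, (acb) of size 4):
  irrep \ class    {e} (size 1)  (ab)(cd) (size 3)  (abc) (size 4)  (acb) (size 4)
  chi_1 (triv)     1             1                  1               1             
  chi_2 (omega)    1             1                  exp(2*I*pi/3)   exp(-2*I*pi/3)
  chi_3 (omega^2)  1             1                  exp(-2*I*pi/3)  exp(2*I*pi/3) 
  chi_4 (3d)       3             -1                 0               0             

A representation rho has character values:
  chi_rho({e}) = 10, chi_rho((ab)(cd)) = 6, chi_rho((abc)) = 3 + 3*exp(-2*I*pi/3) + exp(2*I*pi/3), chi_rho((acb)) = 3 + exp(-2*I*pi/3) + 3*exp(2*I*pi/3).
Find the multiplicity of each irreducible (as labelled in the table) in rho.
Multiplicities: chi_1: 3, chi_2: 1, chi_3: 3, chi_4: 1.

Solution. Use <chi_rho, chi> = (1/|G|) sum_C |C| * chi_rho(C) * conj(chi(C)) with |G| = 12 for each irreducible chi in the table:
  <chi_rho, chi_1> = (1/12)[1*(10)*conj(1) + 3*(6)*conj(1) + 4*(3 + 3*exp(-2*I*pi/3) + exp(2*I*pi/3))*conj(1) + 4*(3 + exp(-2*I*pi/3) + 3*exp(2*I*pi/3))*conj(1)]
      = (1/12)[(10) + (18) + (12 + 12*exp(-2*I*pi/3) + 4*exp(2*I*pi/3)) + (12 + 4*exp(-2*I*pi/3) + 12*exp(2*I*pi/3))] = 36/12 = 3
  <chi_rho, chi_2> = (1/12)[1*(10)*conj(1) + 3*(6)*conj(1) + 4*(3 + 3*exp(-2*I*pi/3) + exp(2*I*pi/3))*conj(exp(2*I*pi/3)) + 4*(3 + exp(-2*I*pi/3) + 3*exp(2*I*pi/3))*conj(exp(-2*I*pi/3))]
      = (1/12)[(10) + (18) + (-8) + (-8)] = 12/12 = 1
  <chi_rho, chi_3> = (1/12)[1*(10)*conj(1) + 3*(6)*conj(1) + 4*(3 + 3*exp(-2*I*pi/3) + exp(2*I*pi/3))*conj(exp(-2*I*pi/3)) + 4*(3 + exp(-2*I*pi/3) + 3*exp(2*I*pi/3))*conj(exp(2*I*pi/3))]
      = (1/12)[(10) + (18) + (12 + 4*exp(-2*I*pi/3) + 12*exp(2*I*pi/3)) + (12 + 12*exp(-2*I*pi/3) + 4*exp(2*I*pi/3))] = 36/12 = 3
  <chi_rho, chi_4> = (1/12)[1*(10)*conj(3) + 3*(6)*conj(-1) + 4*(3 + 3*exp(-2*I*pi/3) + exp(2*I*pi/3))*conj(0) + 4*(3 + exp(-2*I*pi/3) + 3*exp(2*I*pi/3))*conj(0)]
      = (1/12)[(30) + (-18) + (0) + (0)] = 12/12 = 1
(Exp terms are combined using exp(i*s)*conj(exp(i*t)) = exp(i*(s-t)), and sums of them are collapsed using the identity that for every m > 1 the m distinct m-th roots of unity sum to 0, e.g. 1 + exp(2*I*pi/3) + exp(-2*I*pi/3) = 0.)
Dimension check: dim(rho) = sum (mult * dim) = 3*1 + 1*1 + 3*1 + 1*3 = 10 = chi_rho(e) = 10.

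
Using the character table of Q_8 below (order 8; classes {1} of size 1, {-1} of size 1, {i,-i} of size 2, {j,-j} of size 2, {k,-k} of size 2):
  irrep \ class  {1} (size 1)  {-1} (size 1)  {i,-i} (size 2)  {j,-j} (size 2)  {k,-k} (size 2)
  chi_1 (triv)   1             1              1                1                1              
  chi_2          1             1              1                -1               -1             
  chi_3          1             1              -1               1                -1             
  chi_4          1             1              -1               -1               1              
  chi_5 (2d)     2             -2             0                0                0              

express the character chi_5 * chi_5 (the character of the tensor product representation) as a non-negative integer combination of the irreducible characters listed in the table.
chi_5 tensor chi_5 = chi_1 + chi_2 + chi_3 + chi_4 (all other irreducibles have multiplicity 0).

Derivation: The character of a tensor product is the pointwise product (chi_5 * chi_5)(C) = chi_5(C) * chi_5(C):
  {1}: (2)*(2), {-1}: (-2)*(-2), {i,-i}: (0)*(0), {j,-j}: (0)*(0), {k,-k}: (0)*(0)
so (chi_5 * chi_5) takes values
  {1} -> 4, {-1} -> 4, {i,-i} -> 0, {j,-j} -> 0, {k,-k} -> 0.
Now take the inner product of this character with each irreducible chi from the table, <chi_5*chi_5, chi> = (1/8) sum_C |C| (chi_5*chi_5)(C) conj(chi(C)):
  <chi_5*chi_5, chi_1> = (1/8)[1*(4)*conj(1) + 1*(4)*conj(1) + 2*(0)*conj(1) + 2*(0)*conj(1) + 2*(0)*conj(1)]
      = (1/8)[(4) + (4) + (0) + (0) + (0)] = 8/8 = 1
  <chi_5*chi_5, chi_2> = (1/8)[1*(4)*conj(1) + 1*(4)*conj(1) + 2*(0)*conj(1) + 2*(0)*conj(-1) + 2*(0)*conj(-1)]
      = (1/8)[(4) + (4) + (0) + (0) + (0)] = 8/8 = 1
  <chi_5*chi_5, chi_3> = (1/8)[1*(4)*conj(1) + 1*(4)*conj(1) + 2*(0)*conj(-1) + 2*(0)*conj(1) + 2*(0)*conj(-1)]
      = (1/8)[(4) + (4) + (0) + (0) + (0)] = 8/8 = 1
  <chi_5*chi_5, chi_4> = (1/8)[1*(4)*conj(1) + 1*(4)*conj(1) + 2*(0)*conj(-1) + 2*(0)*conj(-1) + 2*(0)*conj(1)]
      = (1/8)[(4) + (4) + (0) + (0) + (0)] = 8/8 = 1
  <chi_5*chi_5, chi_5> = (1/8)[1*(4)*conj(2) + 1*(4)*conj(-2) + 2*(0)*conj(0) + 2*(0)*conj(0) + 2*(0)*conj(0)]
      = (1/8)[(8) + (-8) + (0) + (0) + (0)] = 0/8 = 0
Hence the multiplicities are chi_1: 1, chi_2: 1, chi_3: 1, chi_4: 1. Dimension check: dim(chi_5)*dim(chi_5) = 2*2 = 4 and sum (mult * dim) = 1*1 + 1*1 + 1*1 + 1*1 = 4.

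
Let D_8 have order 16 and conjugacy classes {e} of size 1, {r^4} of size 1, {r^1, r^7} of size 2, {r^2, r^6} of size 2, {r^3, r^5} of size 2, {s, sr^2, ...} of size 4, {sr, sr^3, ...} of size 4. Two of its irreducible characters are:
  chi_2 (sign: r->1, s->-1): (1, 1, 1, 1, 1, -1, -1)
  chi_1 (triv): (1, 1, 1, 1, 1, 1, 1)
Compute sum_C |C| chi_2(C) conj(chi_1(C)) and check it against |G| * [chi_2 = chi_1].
Sum = 0; so <chi_2, chi_1> = 0 (distinct irreducibles are orthogonal).

Proof sketch: Compute term by term over conjugacy classes (|C| * chi_2(C) * conj(chi_1(C))):
  1*(1)*conj(1) + 1*(1)*conj(1) + 2*(1)*conj(1) + 2*(1)*conj(1) + 2*(1)*conj(1) + 4*(-1)*conj(1) + 4*(-1)*conj(1)
  = (1) + (1) + (2) + (2) + (2) + (-4) + (-4)
  = 0.
Dividing by |G| = 16 gives 0/16 = 0, matching the row-orthogonality relation <chi_2, chi_1> = [chi_2 = chi_1].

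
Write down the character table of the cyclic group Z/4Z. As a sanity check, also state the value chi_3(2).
Character table of Z/4Z (irreps indexed chi_0,...,chi_3 with chi_k(m) = zeta_4^(k*m), zeta_4 = exp(2*pi*i/4)):
  irrep \ class  {0} (size 1)  {1} (size 1)  {2} (size 1)  {3} (size 1)
  chi_0          1             1             1             1           
  chi_1          1             I             -1            -I          
  chi_2          1             -1            1             -1          
  chi_3          1             -I            -1            I           

Spot check: chi_3(2) = zeta_4^(3*2) = zeta_4^6 = -1.

Details: Z/4Z is abelian, so all 4 irreducible complex representations are 1-dimensional. They are given by chi_k(m) = zeta_4^(k*m) for k = 0,...,3. Row orthogonality: sum_m chi_k(m) conj(chi_l(m)) = 4 * [k = l].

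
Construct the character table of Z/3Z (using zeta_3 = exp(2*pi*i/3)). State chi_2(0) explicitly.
Character table of Z/3Z (irreps indexed chi_0,...,chi_2 with chi_k(m) = zeta_3^(k*m), zeta_3 = exp(2*pi*i/3)):
  irrep \ class  {0} (size 1)  {1} (size 1)    {2} (size 1)  
  chi_0          1             1               1             
  chi_1          1             exp(2*I*pi/3)   exp(-2*I*pi/3)
  chi_2          1             exp(-2*I*pi/3)  exp(2*I*pi/3) 

Spot check: chi_2(0) = zeta_3^(2*0) = zeta_3^0 = 1.

Reasoning: Z/3Z is abelian, so all 3 irreducible complex representations are 1-dimensional. They are given by chi_k(m) = zeta_3^(k*m) for k = 0,...,2. Row orthogonality: sum_m chi_k(m) conj(chi_l(m)) = 3 * [k = l].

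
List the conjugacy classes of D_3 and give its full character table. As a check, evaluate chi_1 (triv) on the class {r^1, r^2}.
Conjugacy classes: {e} of size 1, {r^1, r^2} of size 2, {s, sr, ..., sr^2} of size 3.
Character table:
  irrep \ class              {e} (size 1)  {r^1, r^2} (size 2)  {s, sr, ..., sr^2} (size 3)
  chi_1 (triv)               1             1                    1                          
  chi_2 (sign: r->1, s->-1)  1             1                    -1                         
  chi_3 (2d, j=1)            2             -1                   0                          

Spot check: chi_1 (triv) on {r^1, r^2} = 1.

Justification: D_3 has order 2*3 = 6 with 3 conjugacy classes, hence 3 irreducibles. Sum of squared dims 1 + 1 + 4 = 6 = |G|. Linear characters come from the abelianisation; the 2-dimensional irreps have character r^k -> 2*cos(2*pi*j*k/3), reflections -> 0.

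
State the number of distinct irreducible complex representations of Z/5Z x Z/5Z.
25

Why: The number of irreducible complex representations of a finite group equals its number of conjugacy classes. Z/5Z x Z/5Z is abelian of order 25, so every element is its own conjugacy class: 25 classes, so Z/5Z x Z/5Z (order 25) has exactly 25 irreducible complex representations.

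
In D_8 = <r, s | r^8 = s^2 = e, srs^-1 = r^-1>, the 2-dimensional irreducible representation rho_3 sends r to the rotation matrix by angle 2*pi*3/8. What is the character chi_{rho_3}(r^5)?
chi_{rho_3}(r^5) = 2*cos(2*pi*3*5/8) = sqrt(2)

Justification: rho_3(r^5) is rotation by angle 2*pi*3*5/8, whose trace is 2*cos(2*pi*3*5/8) = sqrt(2).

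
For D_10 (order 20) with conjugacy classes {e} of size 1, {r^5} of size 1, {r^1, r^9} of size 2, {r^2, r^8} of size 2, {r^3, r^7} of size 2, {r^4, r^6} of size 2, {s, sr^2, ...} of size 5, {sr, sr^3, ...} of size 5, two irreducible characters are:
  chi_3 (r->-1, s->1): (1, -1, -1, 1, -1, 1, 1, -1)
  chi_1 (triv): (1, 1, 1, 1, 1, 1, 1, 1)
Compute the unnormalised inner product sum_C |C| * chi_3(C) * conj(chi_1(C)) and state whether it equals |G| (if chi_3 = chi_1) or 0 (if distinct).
Sum = 0; so <chi_3, chi_1> = 0 (distinct irreducibles are orthogonal).

Details: Compute term by term over conjugacy classes (|C| * chi_3(C) * conj(chi_1(C))):
  1*(1)*conj(1) + 1*(-1)*conj(1) + 2*(-1)*conj(1) + 2*(1)*conj(1) + 2*(-1)*conj(1) + 2*(1)*conj(1) + 5*(1)*conj(1) + 5*(-1)*conj(1)
  = (1) + (-1) + (-2) + (2) + (-2) + (2) + (5) + (-5)
  = 0.
Dividing by |G| = 20 gives 0/20 = 0, matching the row-orthogonality relation <chi_3, chi_1> = [chi_3 = chi_1].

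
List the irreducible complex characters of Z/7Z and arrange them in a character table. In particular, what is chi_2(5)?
Character table of Z/7Z (irreps indexed chi_0,...,chi_6 with chi_k(m) = zeta_7^(k*m), zeta_7 = exp(2*pi*i/7)):
  irrep \ class  {0} (size 1)  {1} (size 1)    {2} (size 1)    {3} (size 1)    {4} (size 1)    {5} (size 1)    {6} (size 1)  
  chi_0          1             1               1               1               1               1               1             
  chi_1          1             exp(2*I*pi/7)   exp(4*I*pi/7)   exp(6*I*pi/7)   exp(-6*I*pi/7)  exp(-4*I*pi/7)  exp(-2*I*pi/7)
  chi_2          1             exp(4*I*pi/7)   exp(-6*I*pi/7)  exp(-2*I*pi/7)  exp(2*I*pi/7)   exp(6*I*pi/7)   exp(-4*I*pi/7)
  chi_3          1             exp(6*I*pi/7)   exp(-2*I*pi/7)  exp(4*I*pi/7)   exp(-4*I*pi/7)  exp(2*I*pi/7)   exp(-6*I*pi/7)
  chi_4          1             exp(-6*I*pi/7)  exp(2*I*pi/7)   exp(-4*I*pi/7)  exp(4*I*pi/7)   exp(-2*I*pi/7)  exp(6*I*pi/7) 
  chi_5          1             exp(-4*I*pi/7)  exp(6*I*pi/7)   exp(2*I*pi/7)   exp(-2*I*pi/7)  exp(-6*I*pi/7)  exp(4*I*pi/7) 
  chi_6          1             exp(-2*I*pi/7)  exp(-4*I*pi/7)  exp(-6*I*pi/7)  exp(6*I*pi/7)   exp(4*I*pi/7)   exp(2*I*pi/7) 

Spot check: chi_2(5) = zeta_7^(2*5) = zeta_7^10 = exp(6*I*pi/7).

Reasoning: Z/7Z is abelian, so all 7 irreducible complex representations are 1-dimensional. They are given by chi_k(m) = zeta_7^(k*m) for k = 0,...,6. Row orthogonality: sum_m chi_k(m) conj(chi_l(m)) = 7 * [k = l].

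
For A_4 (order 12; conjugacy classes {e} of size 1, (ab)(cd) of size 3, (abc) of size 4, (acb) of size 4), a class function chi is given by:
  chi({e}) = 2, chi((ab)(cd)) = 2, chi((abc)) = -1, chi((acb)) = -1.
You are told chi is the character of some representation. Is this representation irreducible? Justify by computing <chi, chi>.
Not irreducible (reducible): <chi, chi> = 2 > 1.

<chi, chi> = (1/|G|) sum_C |C| * |chi(C)|^2 = (1/12)[1*|2|^2 + 3*|2|^2 + 4*|-1|^2 + 4*|-1|^2]
  = (1/12)[(4) + (12) + (4) + (4)] = 24/12 = 2.
(Exp terms are combined using exp(i*s)*conj(exp(i*t)) = exp(i*(s-t)), and sums of them are collapsed using the identity that for every m > 1 the m distinct m-th roots of unity sum to 0, e.g. 1 + exp(2*I*pi/3) + exp(-2*I*pi/3) = 0.)
A character is irreducible iff <chi, chi> = 1, so this representation is reducible.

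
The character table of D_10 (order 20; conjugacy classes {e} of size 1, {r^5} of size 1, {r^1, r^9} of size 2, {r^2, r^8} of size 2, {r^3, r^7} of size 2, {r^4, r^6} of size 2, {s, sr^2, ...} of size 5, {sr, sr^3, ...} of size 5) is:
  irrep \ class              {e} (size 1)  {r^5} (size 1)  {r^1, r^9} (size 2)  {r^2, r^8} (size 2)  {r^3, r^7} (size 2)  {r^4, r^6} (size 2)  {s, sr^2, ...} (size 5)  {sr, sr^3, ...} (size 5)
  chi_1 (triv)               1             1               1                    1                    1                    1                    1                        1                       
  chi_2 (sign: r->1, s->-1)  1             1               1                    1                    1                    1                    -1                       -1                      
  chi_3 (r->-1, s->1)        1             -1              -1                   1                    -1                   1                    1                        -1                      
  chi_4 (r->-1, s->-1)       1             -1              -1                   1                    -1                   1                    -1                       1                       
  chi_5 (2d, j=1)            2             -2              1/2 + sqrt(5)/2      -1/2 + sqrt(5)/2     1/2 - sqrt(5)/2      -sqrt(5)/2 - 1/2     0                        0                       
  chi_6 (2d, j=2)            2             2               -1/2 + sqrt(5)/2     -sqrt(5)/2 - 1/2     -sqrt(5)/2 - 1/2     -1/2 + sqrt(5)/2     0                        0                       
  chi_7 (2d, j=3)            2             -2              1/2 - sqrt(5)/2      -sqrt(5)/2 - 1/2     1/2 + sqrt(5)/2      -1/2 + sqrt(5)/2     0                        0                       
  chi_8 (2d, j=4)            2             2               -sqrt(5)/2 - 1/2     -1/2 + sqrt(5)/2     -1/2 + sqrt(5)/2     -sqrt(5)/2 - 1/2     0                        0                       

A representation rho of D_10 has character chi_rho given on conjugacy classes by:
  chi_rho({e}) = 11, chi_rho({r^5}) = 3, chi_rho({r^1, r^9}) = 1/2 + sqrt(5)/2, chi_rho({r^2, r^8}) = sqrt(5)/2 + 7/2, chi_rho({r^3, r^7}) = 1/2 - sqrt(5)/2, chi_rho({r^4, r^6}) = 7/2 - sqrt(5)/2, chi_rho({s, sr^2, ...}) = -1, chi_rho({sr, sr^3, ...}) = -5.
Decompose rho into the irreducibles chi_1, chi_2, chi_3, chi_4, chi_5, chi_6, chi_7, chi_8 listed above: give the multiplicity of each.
Multiplicities: chi_1: 0, chi_2: 3, chi_3: 2, chi_4: 0, chi_5: 1, chi_6: 1, chi_7: 0, chi_8: 1.

Derivation: Use <chi_rho, chi> = (1/|G|) sum_C |C| * chi_rho(C) * conj(chi(C)) with |G| = 20 for each irreducible chi in the table:
  <chi_rho, chi_1> = (1/20)[1*(11)*conj(1) + 1*(3)*conj(1) + 2*(1/2 + sqrt(5)/2)*conj(1) + 2*(sqrt(5)/2 + 7/2)*conj(1) + 2*(1/2 - sqrt(5)/2)*conj(1) + 2*(7/2 - sqrt(5)/2)*conj(1) + 5*(-1)*conj(1) + 5*(-5)*conj(1)]
      = (1/20)[(11) + (3) + (1 + sqrt(5)) + (sqrt(5) + 7) + (1 - sqrt(5)) + (7 - sqrt(5)) + (-5) + (-25)] = 0/20 = 0
  <chi_rho, chi_2> = (1/20)[1*(11)*conj(1) + 1*(3)*conj(1) + 2*(1/2 + sqrt(5)/2)*conj(1) + 2*(sqrt(5)/2 + 7/2)*conj(1) + 2*(1/2 - sqrt(5)/2)*conj(1) + 2*(7/2 - sqrt(5)/2)*conj(1) + 5*(-1)*conj(-1) + 5*(-5)*conj(-1)]
      = (1/20)[(11) + (3) + (1 + sqrt(5)) + (sqrt(5) + 7) + (1 - sqrt(5)) + (7 - sqrt(5)) + (5) + (25)] = 60/20 = 3
  <chi_rho, chi_3> = (1/20)[1*(11)*conj(1) + 1*(3)*conj(-1) + 2*(1/2 + sqrt(5)/2)*conj(-1) + 2*(sqrt(5)/2 + 7/2)*conj(1) + 2*(1/2 - sqrt(5)/2)*conj(-1) + 2*(7/2 - sqrt(5)/2)*conj(1) + 5*(-1)*conj(1) + 5*(-5)*conj(-1)]
      = (1/20)[(11) + (-3) + (-sqrt(5) - 1) + (sqrt(5) + 7) + (-1 + sqrt(5)) + (7 - sqrt(5)) + (-5) + (25)] = 40/20 = 2
  <chi_rho, chi_4> = (1/20)[1*(11)*conj(1) + 1*(3)*conj(-1) + 2*(1/2 + sqrt(5)/2)*conj(-1) + 2*(sqrt(5)/2 + 7/2)*conj(1) + 2*(1/2 - sqrt(5)/2)*conj(-1) + 2*(7/2 - sqrt(5)/2)*conj(1) + 5*(-1)*conj(-1) + 5*(-5)*conj(1)]
      = (1/20)[(11) + (-3) + (-sqrt(5) - 1) + (sqrt(5) + 7) + (-1 + sqrt(5)) + (7 - sqrt(5)) + (5) + (-25)] = 0/20 = 0
  <chi_rho, chi_5> = (1/20)[1*(11)*conj(2) + 1*(3)*conj(-2) + 2*(1/2 + sqrt(5)/2)*conj(1/2 + sqrt(5)/2) + 2*(sqrt(5)/2 + 7/2)*conj(-1/2 + sqrt(5)/2) + 2*(1/2 - sqrt(5)/2)*conj(1/2 - sqrt(5)/2) + 2*(7/2 - sqrt(5)/2)*conj(-sqrt(5)/2 - 1/2) + 5*(-1)*conj(0) + 5*(-5)*conj(0)]
      = (1/20)[(22) + (-6) + (sqrt(5) + 3) + (-1 + 3*sqrt(5)) + (3 - sqrt(5)) + (-3*sqrt(5) - 1) + (0) + (0)] = 20/20 = 1
  <chi_rho, chi_6> = (1/20)[1*(11)*conj(2) + 1*(3)*conj(2) + 2*(1/2 + sqrt(5)/2)*conj(-1/2 + sqrt(5)/2) + 2*(sqrt(5)/2 + 7/2)*conj(-sqrt(5)/2 - 1/2) + 2*(1/2 - sqrt(5)/2)*conj(-sqrt(5)/2 - 1/2) + 2*(7/2 - sqrt(5)/2)*conj(-1/2 + sqrt(5)/2) + 5*(-1)*conj(0) + 5*(-5)*conj(0)]
      = (1/20)[(22) + (6) + (2) + (-4*sqrt(5) - 6) + (2) + (-6 + 4*sqrt(5)) + (0) + (0)] = 20/20 = 1
  <chi_rho, chi_7> = (1/20)[1*(11)*conj(2) + 1*(3)*conj(-2) + 2*(1/2 + sqrt(5)/2)*conj(1/2 - sqrt(5)/2) + 2*(sqrt(5)/2 + 7/2)*conj(-sqrt(5)/2 - 1/2) + 2*(1/2 - sqrt(5)/2)*conj(1/2 + sqrt(5)/2) + 2*(7/2 - sqrt(5)/2)*conj(-1/2 + sqrt(5)/2) + 5*(-1)*conj(0) + 5*(-5)*conj(0)]
      = (1/20)[(22) + (-6) + (-2) + (-4*sqrt(5) - 6) + (-2) + (-6 + 4*sqrt(5)) + (0) + (0)] = 0/20 = 0
  <chi_rho, chi_8> = (1/20)[1*(11)*conj(2) + 1*(3)*conj(2) + 2*(1/2 + sqrt(5)/2)*conj(-sqrt(5)/2 - 1/2) + 2*(sqrt(5)/2 + 7/2)*conj(-1/2 + sqrt(5)/2) + 2*(1/2 - sqrt(5)/2)*conj(-1/2 + sqrt(5)/2) + 2*(7/2 - sqrt(5)/2)*conj(-sqrt(5)/2 - 1/2) + 5*(-1)*conj(0) + 5*(-5)*conj(0)]
      = (1/20)[(22) + (6) + (-3 - sqrt(5)) + (-1 + 3*sqrt(5)) + (-3 + sqrt(5)) + (-3*sqrt(5) - 1) + (0) + (0)] = 20/20 = 1
Dimension check: dim(rho) = sum (mult * dim) = 0*1 + 3*1 + 2*1 + 0*1 + 1*2 + 1*2 + 0*2 + 1*2 = 11 = chi_rho(e) = 11.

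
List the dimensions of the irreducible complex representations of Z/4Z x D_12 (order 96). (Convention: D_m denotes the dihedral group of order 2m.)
Dimensions: 1, 1, 1, 1, 1, 1, 1, 1, 1, 1, 1, 1, 1, 1, 1, 1, 2, 2, 2, 2, 2, 2, 2, 2, 2, 2, 2, 2, 2, 2, 2, 2, 2, 2, 2, 2

Explanation: There are 36 irreducibles (= number of conjugacy classes). Their dimensions d_i satisfy sum d_i^2 = |G| = 96: 1 + 1 + 1 + 1 + 1 + 1 + 1 + 1 + 1 + 1 + 1 + 1 + 1 + 1 + 1 + 1 + 4 + 4 + 4 + 4 + 4 + 4 + 4 + 4 + 4 + 4 + 4 + 4 + 4 + 4 + 4 + 4 + 4 + 4 + 4 + 4 = 96. (For the product with Z/4Z: each of the 4 1-dim characters of Z/4Z tensors with each irrep of D_12, giving 4 copies of each D_12-dimension.)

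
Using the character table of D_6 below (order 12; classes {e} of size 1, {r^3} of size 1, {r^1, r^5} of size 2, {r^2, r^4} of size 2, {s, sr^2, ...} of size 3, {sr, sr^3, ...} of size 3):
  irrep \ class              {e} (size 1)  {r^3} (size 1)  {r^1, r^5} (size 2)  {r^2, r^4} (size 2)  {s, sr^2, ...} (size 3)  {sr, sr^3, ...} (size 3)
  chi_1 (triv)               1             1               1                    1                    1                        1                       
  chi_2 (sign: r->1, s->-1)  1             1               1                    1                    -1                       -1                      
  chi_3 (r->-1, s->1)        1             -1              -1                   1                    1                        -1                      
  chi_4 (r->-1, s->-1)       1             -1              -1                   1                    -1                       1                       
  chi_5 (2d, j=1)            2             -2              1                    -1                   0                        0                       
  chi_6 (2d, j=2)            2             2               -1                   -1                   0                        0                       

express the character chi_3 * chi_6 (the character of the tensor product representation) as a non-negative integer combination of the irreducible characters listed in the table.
chi_3 tensor chi_6 = chi_5 (all other irreducibles have multiplicity 0).

Argument: The character of a tensor product is the pointwise product (chi_3 * chi_6)(C) = chi_3(C) * chi_6(C):
  {e}: (1)*(2), {r^3}: (-1)*(2), {r^1, r^5}: (-1)*(-1), {r^2, r^4}: (1)*(-1), {s, sr^2, ...}: (1)*(0), {sr, sr^3, ...}: (-1)*(0)
so (chi_3 * chi_6) takes values
  {e} -> 2, {r^3} -> -2, {r^1, r^5} -> 1, {r^2, r^4} -> -1, {s, sr^2, ...} -> 0, {sr, sr^3, ...} -> 0.
Now take the inner product of this character with each irreducible chi from the table, <chi_3*chi_6, chi> = (1/12) sum_C |C| (chi_3*chi_6)(C) conj(chi(C)):
  <chi_3*chi_6, chi_1> = (1/12)[1*(2)*conj(1) + 1*(-2)*conj(1) + 2*(1)*conj(1) + 2*(-1)*conj(1) + 3*(0)*conj(1) + 3*(0)*conj(1)]
      = (1/12)[(2) + (-2) + (2) + (-2) + (0) + (0)] = 0/12 = 0
  <chi_3*chi_6, chi_2> = (1/12)[1*(2)*conj(1) + 1*(-2)*conj(1) + 2*(1)*conj(1) + 2*(-1)*conj(1) + 3*(0)*conj(-1) + 3*(0)*conj(-1)]
      = (1/12)[(2) + (-2) + (2) + (-2) + (0) + (0)] = 0/12 = 0
  <chi_3*chi_6, chi_3> = (1/12)[1*(2)*conj(1) + 1*(-2)*conj(-1) + 2*(1)*conj(-1) + 2*(-1)*conj(1) + 3*(0)*conj(1) + 3*(0)*conj(-1)]
      = (1/12)[(2) + (2) + (-2) + (-2) + (0) + (0)] = 0/12 = 0
  <chi_3*chi_6, chi_4> = (1/12)[1*(2)*conj(1) + 1*(-2)*conj(-1) + 2*(1)*conj(-1) + 2*(-1)*conj(1) + 3*(0)*conj(-1) + 3*(0)*conj(1)]
      = (1/12)[(2) + (2) + (-2) + (-2) + (0) + (0)] = 0/12 = 0
  <chi_3*chi_6, chi_5> = (1/12)[1*(2)*conj(2) + 1*(-2)*conj(-2) + 2*(1)*conj(1) + 2*(-1)*conj(-1) + 3*(0)*conj(0) + 3*(0)*conj(0)]
      = (1/12)[(4) + (4) + (2) + (2) + (0) + (0)] = 12/12 = 1
  <chi_3*chi_6, chi_6> = (1/12)[1*(2)*conj(2) + 1*(-2)*conj(2) + 2*(1)*conj(-1) + 2*(-1)*conj(-1) + 3*(0)*conj(0) + 3*(0)*conj(0)]
      = (1/12)[(4) + (-4) + (-2) + (2) + (0) + (0)] = 0/12 = 0
Hence the multiplicities are chi_5: 1. Dimension check: dim(chi_3)*dim(chi_6) = 1*2 = 2 and sum (mult * dim) = 1*2 = 2.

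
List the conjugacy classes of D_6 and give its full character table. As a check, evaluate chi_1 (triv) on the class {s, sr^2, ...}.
Conjugacy classes: {e} of size 1, {r^3} of size 1, {r^1, r^5} of size 2, {r^2, r^4} of size 2, {s, sr^2, ...} of size 3, {sr, sr^3, ...} of size 3.
Character table:
  irrep \ class              {e} (size 1)  {r^3} (size 1)  {r^1, r^5} (size 2)  {r^2, r^4} (size 2)  {s, sr^2, ...} (size 3)  {sr, sr^3, ...} (size 3)
  chi_1 (triv)               1             1               1                    1                    1                        1                       
  chi_2 (sign: r->1, s->-1)  1             1               1                    1                    -1                       -1                      
  chi_3 (r->-1, s->1)        1             -1              -1                   1                    1                        -1                      
  chi_4 (r->-1, s->-1)       1             -1              -1                   1                    -1                       1                       
  chi_5 (2d, j=1)            2             -2              1                    -1                   0                        0                       
  chi_6 (2d, j=2)            2             2               -1                   -1                   0                        0                       

Spot check: chi_1 (triv) on {s, sr^2, ...} = 1.

Solution. D_6 has order 2*6 = 12 with 6 conjugacy classes, hence 6 irreducibles. Sum of squared dims 1 + 1 + 1 + 1 + 4 + 4 = 12 = |G|. Linear characters come from the abelianisation; the 2-dimensional irreps have character r^k -> 2*cos(2*pi*j*k/6), reflections -> 0.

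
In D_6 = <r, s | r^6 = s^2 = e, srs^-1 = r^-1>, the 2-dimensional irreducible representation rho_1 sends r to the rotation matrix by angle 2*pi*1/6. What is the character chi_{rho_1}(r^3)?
chi_{rho_1}(r^3) = 2*cos(2*pi*1*3/6) = -2

Details: rho_1(r^3) is rotation by angle 2*pi*1*3/6, whose trace is 2*cos(2*pi*1*3/6) = -2.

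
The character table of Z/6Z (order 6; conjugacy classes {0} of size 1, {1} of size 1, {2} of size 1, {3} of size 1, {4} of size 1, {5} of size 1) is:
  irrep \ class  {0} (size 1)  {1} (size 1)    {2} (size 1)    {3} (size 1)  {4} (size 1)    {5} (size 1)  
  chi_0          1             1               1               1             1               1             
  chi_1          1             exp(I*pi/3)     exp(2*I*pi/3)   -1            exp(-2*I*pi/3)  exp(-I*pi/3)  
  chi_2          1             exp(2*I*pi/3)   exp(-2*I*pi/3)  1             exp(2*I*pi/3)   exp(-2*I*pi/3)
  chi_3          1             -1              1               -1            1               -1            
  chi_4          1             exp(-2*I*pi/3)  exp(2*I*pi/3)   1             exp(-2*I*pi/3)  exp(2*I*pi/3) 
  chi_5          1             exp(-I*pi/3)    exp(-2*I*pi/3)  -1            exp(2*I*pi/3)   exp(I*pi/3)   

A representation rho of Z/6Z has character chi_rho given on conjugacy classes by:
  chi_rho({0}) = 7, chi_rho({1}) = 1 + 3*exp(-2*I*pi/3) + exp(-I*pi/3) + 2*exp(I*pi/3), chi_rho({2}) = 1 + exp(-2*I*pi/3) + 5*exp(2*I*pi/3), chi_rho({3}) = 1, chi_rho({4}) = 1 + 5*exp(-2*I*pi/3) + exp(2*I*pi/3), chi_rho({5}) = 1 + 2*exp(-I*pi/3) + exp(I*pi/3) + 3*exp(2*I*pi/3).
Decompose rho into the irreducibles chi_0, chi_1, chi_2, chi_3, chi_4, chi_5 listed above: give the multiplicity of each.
Multiplicities: chi_0: 1, chi_1: 2, chi_2: 0, chi_3: 0, chi_4: 3, chi_5: 1.

Argument: Use <chi_rho, chi> = (1/|G|) sum_C |C| * chi_rho(C) * conj(chi(C)) with |G| = 6 for each irreducible chi in the table:
  <chi_rho, chi_0> = (1/6)[1*(7)*conj(1) + 1*(1 + 3*exp(-2*I*pi/3) + exp(-I*pi/3) + 2*exp(I*pi/3))*conj(1) + 1*(1 + exp(-2*I*pi/3) + 5*exp(2*I*pi/3))*conj(1) + 1*(1)*conj(1) + 1*(1 + 5*exp(-2*I*pi/3) + exp(2*I*pi/3))*conj(1) + 1*(1 + 2*exp(-I*pi/3) + exp(I*pi/3) + 3*exp(2*I*pi/3))*conj(1)]
      = (1/6)[(7) + (1 + 3*exp(-2*I*pi/3) + exp(-I*pi/3) + 2*exp(I*pi/3)) + (1 + exp(-2*I*pi/3) + 5*exp(2*I*pi/3)) + (1) + (1 + 5*exp(-2*I*pi/3) + exp(2*I*pi/3)) + (1 + 2*exp(-I*pi/3) + exp(I*pi/3) + 3*exp(2*I*pi/3))] = 6/6 = 1
  <chi_rho, chi_1> = (1/6)[1*(7)*conj(1) + 1*(1 + 3*exp(-2*I*pi/3) + exp(-I*pi/3) + 2*exp(I*pi/3))*conj(exp(I*pi/3)) + 1*(1 + exp(-2*I*pi/3) + 5*exp(2*I*pi/3))*conj(exp(2*I*pi/3)) + 1*(1)*conj(-1) + 1*(1 + 5*exp(-2*I*pi/3) + exp(2*I*pi/3))*conj(exp(-2*I*pi/3)) + 1*(1 + 2*exp(-I*pi/3) + exp(I*pi/3) + 3*exp(2*I*pi/3))*conj(exp(-I*pi/3))]
      = (1/6)[(7) + (-1 + exp(-2*I*pi/3) + exp(-I*pi/3)) + (4) + (-1) + (4) + (-1 + exp(2*I*pi/3) + exp(I*pi/3))] = 12/6 = 2
  <chi_rho, chi_2> = (1/6)[1*(7)*conj(1) + 1*(1 + 3*exp(-2*I*pi/3) + exp(-I*pi/3) + 2*exp(I*pi/3))*conj(exp(2*I*pi/3)) + 1*(1 + exp(-2*I*pi/3) + 5*exp(2*I*pi/3))*conj(exp(-2*I*pi/3)) + 1*(1)*conj(1) + 1*(1 + 5*exp(-2*I*pi/3) + exp(2*I*pi/3))*conj(exp(2*I*pi/3)) + 1*(1 + 2*exp(-I*pi/3) + exp(I*pi/3) + 3*exp(2*I*pi/3))*conj(exp(-2*I*pi/3))]
      = (1/6)[(7) + (-2) + (1 + 5*exp(-2*I*pi/3) + exp(2*I*pi/3)) + (1) + (1 + exp(-2*I*pi/3) + 5*exp(2*I*pi/3)) + (-2)] = 0/6 = 0
  <chi_rho, chi_3> = (1/6)[1*(7)*conj(1) + 1*(1 + 3*exp(-2*I*pi/3) + exp(-I*pi/3) + 2*exp(I*pi/3))*conj(-1) + 1*(1 + exp(-2*I*pi/3) + 5*exp(2*I*pi/3))*conj(1) + 1*(1)*conj(-1) + 1*(1 + 5*exp(-2*I*pi/3) + exp(2*I*pi/3))*conj(1) + 1*(1 + 2*exp(-I*pi/3) + exp(I*pi/3) + 3*exp(2*I*pi/3))*conj(-1)]
      = (1/6)[(7) + (-1 - 2*exp(I*pi/3) - exp(-I*pi/3) - 3*exp(-2*I*pi/3)) + (1 + exp(-2*I*pi/3) + 5*exp(2*I*pi/3)) + (-1) + (1 + 5*exp(-2*I*pi/3) + exp(2*I*pi/3)) + (-1 - 3*exp(2*I*pi/3) - exp(I*pi/3) - 2*exp(-I*pi/3))] = 0/6 = 0
  <chi_rho, chi_4> = (1/6)[1*(7)*conj(1) + 1*(1 + 3*exp(-2*I*pi/3) + exp(-I*pi/3) + 2*exp(I*pi/3))*conj(exp(-2*I*pi/3)) + 1*(1 + exp(-2*I*pi/3) + 5*exp(2*I*pi/3))*conj(exp(2*I*pi/3)) + 1*(1)*conj(1) + 1*(1 + 5*exp(-2*I*pi/3) + exp(2*I*pi/3))*conj(exp(-2*I*pi/3)) + 1*(1 + 2*exp(-I*pi/3) + exp(I*pi/3) + 3*exp(2*I*pi/3))*conj(exp(2*I*pi/3))]
      = (1/6)[(7) + (1 + exp(2*I*pi/3) + exp(I*pi/3)) + (4) + (1) + (4) + (1 + exp(-2*I*pi/3) + exp(-I*pi/3))] = 18/6 = 3
  <chi_rho, chi_5> = (1/6)[1*(7)*conj(1) + 1*(1 + 3*exp(-2*I*pi/3) + exp(-I*pi/3) + 2*exp(I*pi/3))*conj(exp(-I*pi/3)) + 1*(1 + exp(-2*I*pi/3) + 5*exp(2*I*pi/3))*conj(exp(-2*I*pi/3)) + 1*(1)*conj(-1) + 1*(1 + 5*exp(-2*I*pi/3) + exp(2*I*pi/3))*conj(exp(2*I*pi/3)) + 1*(1 + 2*exp(-I*pi/3) + exp(I*pi/3) + 3*exp(2*I*pi/3))*conj(exp(I*pi/3))]
      = (1/6)[(7) + (2) + (1 + 5*exp(-2*I*pi/3) + exp(2*I*pi/3)) + (-1) + (1 + exp(-2*I*pi/3) + 5*exp(2*I*pi/3)) + (2)] = 6/6 = 1
(Exp terms are combined using exp(i*s)*conj(exp(i*t)) = exp(i*(s-t)), and sums of them are collapsed using the identity that for every m > 1 the m distinct m-th roots of unity sum to 0, e.g. 1 + exp(2*I*pi/3) + exp(-2*I*pi/3) = 0.)
Dimension check: dim(rho) = sum (mult * dim) = 1*1 + 2*1 + 0*1 + 0*1 + 3*1 + 1*1 = 7 = chi_rho(e) = 7.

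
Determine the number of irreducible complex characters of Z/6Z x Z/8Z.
48

Proof sketch: The number of irreducible complex representations of a finite group equals its number of conjugacy classes. Z/6Z x Z/8Z is abelian of order 48, so every element is its own conjugacy class: 48 classes, so Z/6Z x Z/8Z (order 48) has exactly 48 irreducible complex representations.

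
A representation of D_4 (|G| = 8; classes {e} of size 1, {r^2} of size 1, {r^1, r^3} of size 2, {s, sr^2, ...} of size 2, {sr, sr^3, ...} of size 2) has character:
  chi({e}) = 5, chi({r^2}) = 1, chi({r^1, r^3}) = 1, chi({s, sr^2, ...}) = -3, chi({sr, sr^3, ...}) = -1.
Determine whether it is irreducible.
Not irreducible (reducible): <chi, chi> = 6 > 1.

Proof sketch: <chi, chi> = (1/|G|) sum_C |C| * |chi(C)|^2 = (1/8)[1*|5|^2 + 1*|1|^2 + 2*|1|^2 + 2*|-3|^2 + 2*|-1|^2]
  = (1/8)[(25) + (1) + (2) + (18) + (2)] = 48/8 = 6.
A character is irreducible iff <chi, chi> = 1, so this representation is reducible.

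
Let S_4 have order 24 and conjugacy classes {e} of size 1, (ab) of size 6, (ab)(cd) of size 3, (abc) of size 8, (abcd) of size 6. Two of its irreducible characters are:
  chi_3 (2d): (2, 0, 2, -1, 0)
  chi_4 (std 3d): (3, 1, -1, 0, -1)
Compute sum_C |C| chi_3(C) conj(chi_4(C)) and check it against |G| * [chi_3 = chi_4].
Sum = 0; so <chi_3, chi_4> = 0 (distinct irreducibles are orthogonal).

Solution. Compute term by term over conjugacy classes (|C| * chi_3(C) * conj(chi_4(C))):
  1*(2)*conj(3) + 6*(0)*conj(1) + 3*(2)*conj(-1) + 8*(-1)*conj(0) + 6*(0)*conj(-1)
  = (6) + (0) + (-6) + (0) + (0)
  = 0.
Dividing by |G| = 24 gives 0/24 = 0, matching the row-orthogonality relation <chi_3, chi_4> = [chi_3 = chi_4].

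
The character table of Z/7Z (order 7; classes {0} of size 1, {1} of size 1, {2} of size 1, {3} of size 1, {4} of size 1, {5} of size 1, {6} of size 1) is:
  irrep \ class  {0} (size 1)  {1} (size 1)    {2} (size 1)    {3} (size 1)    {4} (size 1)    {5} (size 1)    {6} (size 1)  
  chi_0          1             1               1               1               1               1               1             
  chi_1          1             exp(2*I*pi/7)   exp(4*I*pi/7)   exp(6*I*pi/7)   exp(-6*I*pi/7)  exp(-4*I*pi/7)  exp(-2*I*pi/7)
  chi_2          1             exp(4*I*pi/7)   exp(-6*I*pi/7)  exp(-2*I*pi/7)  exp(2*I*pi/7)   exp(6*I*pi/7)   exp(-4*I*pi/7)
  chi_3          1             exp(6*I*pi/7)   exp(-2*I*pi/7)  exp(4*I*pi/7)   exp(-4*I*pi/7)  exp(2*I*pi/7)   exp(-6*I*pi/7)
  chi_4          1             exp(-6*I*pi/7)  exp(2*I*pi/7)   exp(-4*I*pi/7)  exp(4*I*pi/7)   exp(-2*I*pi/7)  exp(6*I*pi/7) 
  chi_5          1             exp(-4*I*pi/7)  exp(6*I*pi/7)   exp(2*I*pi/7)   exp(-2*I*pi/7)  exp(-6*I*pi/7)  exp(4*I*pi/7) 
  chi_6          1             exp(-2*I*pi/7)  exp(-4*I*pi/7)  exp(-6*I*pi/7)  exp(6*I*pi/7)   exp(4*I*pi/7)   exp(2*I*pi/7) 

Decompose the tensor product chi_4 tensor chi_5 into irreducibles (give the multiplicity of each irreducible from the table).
chi_4 tensor chi_5 = chi_2 (all other irreducibles have multiplicity 0).

Proof sketch: The character of a tensor product is the pointwise product (chi_4 * chi_5)(C) = chi_4(C) * chi_5(C):
  {0}: (1)*(1), {1}: (exp(-6*I*pi/7))*(exp(-4*I*pi/7)), {2}: (exp(2*I*pi/7))*(exp(6*I*pi/7)), {3}: (exp(-4*I*pi/7))*(exp(2*I*pi/7)), {4}: (exp(4*I*pi/7))*(exp(-2*I*pi/7)), {5}: (exp(-2*I*pi/7))*(exp(-6*I*pi/7)), {6}: (exp(6*I*pi/7))*(exp(4*I*pi/7))
so (chi_4 * chi_5) takes values
  {0} -> 1, {1} -> exp(4*I*pi/7), {2} -> exp(-6*I*pi/7), {3} -> exp(-2*I*pi/7), {4} -> exp(2*I*pi/7), {5} -> exp(6*I*pi/7), {6} -> exp(-4*I*pi/7).
Now take the inner product of this character with each irreducible chi from the table, <chi_4*chi_5, chi> = (1/7) sum_C |C| (chi_4*chi_5)(C) conj(chi(C)):
  <chi_4*chi_5, chi_0> = (1/7)[1*(1)*conj(1) + 1*(exp(4*I*pi/7))*conj(1) + 1*(exp(-6*I*pi/7))*conj(1) + 1*(exp(-2*I*pi/7))*conj(1) + 1*(exp(2*I*pi/7))*conj(1) + 1*(exp(6*I*pi/7))*conj(1) + 1*(exp(-4*I*pi/7))*conj(1)]
      = (1/7)[(1) + (exp(4*I*pi/7)) + (exp(-6*I*pi/7)) + (exp(-2*I*pi/7)) + (exp(2*I*pi/7)) + (exp(6*I*pi/7)) + (exp(-4*I*pi/7))] = 0/7 = 0
  <chi_4*chi_5, chi_1> = (1/7)[1*(1)*conj(1) + 1*(exp(4*I*pi/7))*conj(exp(2*I*pi/7)) + 1*(exp(-6*I*pi/7))*conj(exp(4*I*pi/7)) + 1*(exp(-2*I*pi/7))*conj(exp(6*I*pi/7)) + 1*(exp(2*I*pi/7))*conj(exp(-6*I*pi/7)) + 1*(exp(6*I*pi/7))*conj(exp(-4*I*pi/7)) + 1*(exp(-4*I*pi/7))*conj(exp(-2*I*pi/7))]
      = (1/7)[(1) + (exp(2*I*pi/7)) + (exp(4*I*pi/7)) + (exp(6*I*pi/7)) + (exp(-6*I*pi/7)) + (exp(-4*I*pi/7)) + (exp(-2*I*pi/7))] = 0/7 = 0
  <chi_4*chi_5, chi_2> = (1/7)[1*(1)*conj(1) + 1*(exp(4*I*pi/7))*conj(exp(4*I*pi/7)) + 1*(exp(-6*I*pi/7))*conj(exp(-6*I*pi/7)) + 1*(exp(-2*I*pi/7))*conj(exp(-2*I*pi/7)) + 1*(exp(2*I*pi/7))*conj(exp(2*I*pi/7)) + 1*(exp(6*I*pi/7))*conj(exp(6*I*pi/7)) + 1*(exp(-4*I*pi/7))*conj(exp(-4*I*pi/7))]
      = (1/7)[(1) + (1) + (1) + (1) + (1) + (1) + (1)] = 7/7 = 1
  <chi_4*chi_5, chi_3> = (1/7)[1*(1)*conj(1) + 1*(exp(4*I*pi/7))*conj(exp(6*I*pi/7)) + 1*(exp(-6*I*pi/7))*conj(exp(-2*I*pi/7)) + 1*(exp(-2*I*pi/7))*conj(exp(4*I*pi/7)) + 1*(exp(2*I*pi/7))*conj(exp(-4*I*pi/7)) + 1*(exp(6*I*pi/7))*conj(exp(2*I*pi/7)) + 1*(exp(-4*I*pi/7))*conj(exp(-6*I*pi/7))]
      = (1/7)[(1) + (exp(-2*I*pi/7)) + (exp(-4*I*pi/7)) + (exp(-6*I*pi/7)) + (exp(6*I*pi/7)) + (exp(4*I*pi/7)) + (exp(2*I*pi/7))] = 0/7 = 0
  <chi_4*chi_5, chi_4> = (1/7)[1*(1)*conj(1) + 1*(exp(4*I*pi/7))*conj(exp(-6*I*pi/7)) + 1*(exp(-6*I*pi/7))*conj(exp(2*I*pi/7)) + 1*(exp(-2*I*pi/7))*conj(exp(-4*I*pi/7)) + 1*(exp(2*I*pi/7))*conj(exp(4*I*pi/7)) + 1*(exp(6*I*pi/7))*conj(exp(-2*I*pi/7)) + 1*(exp(-4*I*pi/7))*conj(exp(6*I*pi/7))]
      = (1/7)[(1) + (exp(-4*I*pi/7)) + (exp(6*I*pi/7)) + (exp(2*I*pi/7)) + (exp(-2*I*pi/7)) + (exp(-6*I*pi/7)) + (exp(4*I*pi/7))] = 0/7 = 0
  <chi_4*chi_5, chi_5> = (1/7)[1*(1)*conj(1) + 1*(exp(4*I*pi/7))*conj(exp(-4*I*pi/7)) + 1*(exp(-6*I*pi/7))*conj(exp(6*I*pi/7)) + 1*(exp(-2*I*pi/7))*conj(exp(2*I*pi/7)) + 1*(exp(2*I*pi/7))*conj(exp(-2*I*pi/7)) + 1*(exp(6*I*pi/7))*conj(exp(-6*I*pi/7)) + 1*(exp(-4*I*pi/7))*conj(exp(4*I*pi/7))]
      = (1/7)[(1) + (exp(-6*I*pi/7)) + (exp(2*I*pi/7)) + (exp(-4*I*pi/7)) + (exp(4*I*pi/7)) + (exp(-2*I*pi/7)) + (exp(6*I*pi/7))] = 0/7 = 0
  <chi_4*chi_5, chi_6> = (1/7)[1*(1)*conj(1) + 1*(exp(4*I*pi/7))*conj(exp(-2*I*pi/7)) + 1*(exp(-6*I*pi/7))*conj(exp(-4*I*pi/7)) + 1*(exp(-2*I*pi/7))*conj(exp(-6*I*pi/7)) + 1*(exp(2*I*pi/7))*conj(exp(6*I*pi/7)) + 1*(exp(6*I*pi/7))*conj(exp(4*I*pi/7)) + 1*(exp(-4*I*pi/7))*conj(exp(2*I*pi/7))]
      = (1/7)[(1) + (exp(6*I*pi/7)) + (exp(-2*I*pi/7)) + (exp(4*I*pi/7)) + (exp(-4*I*pi/7)) + (exp(2*I*pi/7)) + (exp(-6*I*pi/7))] = 0/7 = 0
(Exp terms are combined using exp(i*s)*conj(exp(i*t)) = exp(i*(s-t)), and sums of them are collapsed using the identity that for every m > 1 the m distinct m-th roots of unity sum to 0, e.g. 1 + exp(2*I*pi/3) + exp(-2*I*pi/3) = 0.)
Hence the multiplicities are chi_2: 1. Dimension check: dim(chi_4)*dim(chi_5) = 1*1 = 1 and sum (mult * dim) = 1*1 = 1.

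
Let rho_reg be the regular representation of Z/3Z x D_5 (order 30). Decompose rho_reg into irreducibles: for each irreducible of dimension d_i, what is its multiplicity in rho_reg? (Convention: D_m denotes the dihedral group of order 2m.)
Each irreducible V_i of dimension d_i appears with multiplicity d_i, i.e. rho_reg = (direct sum over all irreducibles V_i) d_i V_i. The irreducible dimensions for Z/3Z x D_5 are 1, 1, 1, 1, 1, 1, 2, 2, 2, 2, 2, 2: 6 irreducibles of dimension 1, each with multiplicity 1; 6 irreducibles of dimension 2, each with multiplicity 2. Total dimension 6*1*1 + 6*2*2 = 30 = |G|.

Why: General theorem: in the regular representation of a finite group G, each irreducible appears with multiplicity equal to its dimension. Check: dim(rho_reg) = sum d_i^2 = 1 + 1 + 1 + 1 + 1 + 1 + 4 + 4 + 4 + 4 + 4 + 4 = 30 = |G|.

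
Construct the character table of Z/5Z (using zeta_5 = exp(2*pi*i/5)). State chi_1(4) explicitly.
Character table of Z/5Z (irreps indexed chi_0,...,chi_4 with chi_k(m) = zeta_5^(k*m), zeta_5 = exp(2*pi*i/5)):
  irrep \ class  {0} (size 1)  {1} (size 1)    {2} (size 1)    {3} (size 1)    {4} (size 1)  
  chi_0          1             1               1               1               1             
  chi_1          1             exp(2*I*pi/5)   exp(4*I*pi/5)   exp(-4*I*pi/5)  exp(-2*I*pi/5)
  chi_2          1             exp(4*I*pi/5)   exp(-2*I*pi/5)  exp(2*I*pi/5)   exp(-4*I*pi/5)
  chi_3          1             exp(-4*I*pi/5)  exp(2*I*pi/5)   exp(-2*I*pi/5)  exp(4*I*pi/5) 
  chi_4          1             exp(-2*I*pi/5)  exp(-4*I*pi/5)  exp(4*I*pi/5)   exp(2*I*pi/5) 

Spot check: chi_1(4) = zeta_5^(1*4) = zeta_5^4 = exp(-2*I*pi/5).

Justification: Z/5Z is abelian, so all 5 irreducible complex representations are 1-dimensional. They are given by chi_k(m) = zeta_5^(k*m) for k = 0,...,4. Row orthogonality: sum_m chi_k(m) conj(chi_l(m)) = 5 * [k = l].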